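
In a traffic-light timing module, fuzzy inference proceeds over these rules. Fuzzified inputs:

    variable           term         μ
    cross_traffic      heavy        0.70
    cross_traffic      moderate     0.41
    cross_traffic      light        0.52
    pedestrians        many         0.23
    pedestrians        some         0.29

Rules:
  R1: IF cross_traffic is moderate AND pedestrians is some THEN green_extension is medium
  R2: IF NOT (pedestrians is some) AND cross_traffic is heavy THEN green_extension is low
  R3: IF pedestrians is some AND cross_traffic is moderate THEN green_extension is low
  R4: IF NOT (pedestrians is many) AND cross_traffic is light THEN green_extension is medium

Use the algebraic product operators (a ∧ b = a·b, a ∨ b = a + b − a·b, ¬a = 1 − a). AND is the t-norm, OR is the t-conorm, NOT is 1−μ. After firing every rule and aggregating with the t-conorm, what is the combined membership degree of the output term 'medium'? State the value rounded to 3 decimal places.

R1: moderate=0.41, some=0.29; AND[a·b] → w = 0.1189
R2: ¬some=1−0.29=0.71, heavy=0.70; AND[a·b] → w = 0.4970
R3: some=0.29, moderate=0.41; AND[a·b] → w = 0.1189
R4: ¬many=1−0.23=0.77, light=0.52; AND[a·b] → w = 0.4004
Rules with consequent 'medium': {R1, R4} → strengths 0.1189, 0.4004
Aggregate via t-conorm [a + b − a·b]: 0.4717

0.472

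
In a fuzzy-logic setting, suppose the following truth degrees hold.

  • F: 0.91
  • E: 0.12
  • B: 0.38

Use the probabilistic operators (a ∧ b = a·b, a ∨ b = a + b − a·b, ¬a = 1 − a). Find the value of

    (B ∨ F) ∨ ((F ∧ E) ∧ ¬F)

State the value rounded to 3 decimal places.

B ∨ F = a + b − a·b on (0.3800, 0.9100) = 0.9442
F ∧ E = a·b on (0.9100, 0.1200) = 0.1092
¬F = 1 − 0.9100 = 0.0900
(F ∧ E) ∧ ¬F = a·b on (0.1092, 0.0900) = 0.0098
(B ∨ F) ∨ ((F ∧ E) ∧ ¬F) = a + b − a·b on (0.9442, 0.0098) = 0.9447

0.945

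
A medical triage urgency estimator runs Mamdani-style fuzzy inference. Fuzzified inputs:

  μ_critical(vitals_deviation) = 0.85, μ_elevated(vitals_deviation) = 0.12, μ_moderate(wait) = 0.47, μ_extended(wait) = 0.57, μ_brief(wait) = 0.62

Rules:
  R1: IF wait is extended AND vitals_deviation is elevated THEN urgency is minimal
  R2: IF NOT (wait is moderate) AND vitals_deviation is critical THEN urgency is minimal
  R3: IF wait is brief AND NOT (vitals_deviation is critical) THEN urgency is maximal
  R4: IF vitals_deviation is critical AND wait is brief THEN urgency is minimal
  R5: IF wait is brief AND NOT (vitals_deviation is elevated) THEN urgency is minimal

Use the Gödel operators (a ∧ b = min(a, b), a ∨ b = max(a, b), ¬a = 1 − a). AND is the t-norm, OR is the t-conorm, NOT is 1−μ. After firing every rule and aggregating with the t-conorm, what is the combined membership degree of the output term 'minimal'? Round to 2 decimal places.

R1: extended=0.57, elevated=0.12; AND[min(a, b)] → w = 0.12
R2: ¬moderate=1−0.47=0.53, critical=0.85; AND[min(a, b)] → w = 0.53
R3: brief=0.62, ¬critical=1−0.85=0.15; AND[min(a, b)] → w = 0.15
R4: critical=0.85, brief=0.62; AND[min(a, b)] → w = 0.62
R5: brief=0.62, ¬elevated=1−0.12=0.88; AND[min(a, b)] → w = 0.62
Rules with consequent 'minimal': {R1, R2, R4, R5} → strengths 0.12, 0.53, 0.62, 0.62
Aggregate via t-conorm [max(a, b)]: 0.62

0.62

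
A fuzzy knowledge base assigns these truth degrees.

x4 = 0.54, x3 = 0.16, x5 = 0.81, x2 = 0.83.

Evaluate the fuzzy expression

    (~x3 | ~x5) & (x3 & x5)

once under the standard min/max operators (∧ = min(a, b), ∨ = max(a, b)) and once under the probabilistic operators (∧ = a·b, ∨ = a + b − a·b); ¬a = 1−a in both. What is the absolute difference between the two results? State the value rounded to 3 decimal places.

0.047

Under standard min/max:
  ~x3 = 1 − 0.16 = 0.84
  ~x5 = 1 − 0.81 = 0.19
  ~x3 | ~x5 = max(a, b) on (0.84, 0.19) = 0.84
  x3 & x5 = min(a, b) on (0.16, 0.81) = 0.16
  (~x3 | ~x5) & (x3 & x5) = min(a, b) on (0.84, 0.16) = 0.16
  → value = 0.1600
Under probabilistic:
  ~x3 = 1 − 0.1600 = 0.8400
  ~x5 = 1 − 0.8100 = 0.1900
  ~x3 | ~x5 = a + b − a·b on (0.8400, 0.1900) = 0.8704
  x3 & x5 = a·b on (0.1600, 0.8100) = 0.1296
  (~x3 | ~x5) & (x3 & x5) = a·b on (0.8704, 0.1296) = 0.1128
  → value = 0.1128
|0.1600 − 0.1128| = 0.047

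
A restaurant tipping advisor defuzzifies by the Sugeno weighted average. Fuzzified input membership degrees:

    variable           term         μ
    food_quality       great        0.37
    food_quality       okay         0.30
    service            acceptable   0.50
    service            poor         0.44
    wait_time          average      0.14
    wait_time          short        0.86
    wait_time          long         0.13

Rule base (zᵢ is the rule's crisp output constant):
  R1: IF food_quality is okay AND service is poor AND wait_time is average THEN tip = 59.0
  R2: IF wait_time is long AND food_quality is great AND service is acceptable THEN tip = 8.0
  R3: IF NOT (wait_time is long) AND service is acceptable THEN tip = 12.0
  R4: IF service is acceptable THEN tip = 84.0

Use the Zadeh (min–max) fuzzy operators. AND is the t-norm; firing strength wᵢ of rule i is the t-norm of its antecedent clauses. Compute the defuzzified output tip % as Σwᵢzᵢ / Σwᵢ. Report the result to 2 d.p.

45.12

R1 (z=59.0): okay=0.30, poor=0.44, average=0.14; AND[min(a, b)] → w = 0.14
R2 (z=8.0): long=0.13, great=0.37, acceptable=0.50; AND[min(a, b)] → w = 0.13
R3 (z=12.0): ¬long=1−0.13=0.87, acceptable=0.50; AND[min(a, b)] → w = 0.50
R4 (z=84.0): acceptable=0.50 → w = 0.50
Weighted average = (0.14·59.0 + 0.13·8.0 + 0.50·12.0 + 0.50·84.0) / (0.14 + 0.13 + 0.50 + 0.50)
  = 57.3000 / 1.2700 = 45.12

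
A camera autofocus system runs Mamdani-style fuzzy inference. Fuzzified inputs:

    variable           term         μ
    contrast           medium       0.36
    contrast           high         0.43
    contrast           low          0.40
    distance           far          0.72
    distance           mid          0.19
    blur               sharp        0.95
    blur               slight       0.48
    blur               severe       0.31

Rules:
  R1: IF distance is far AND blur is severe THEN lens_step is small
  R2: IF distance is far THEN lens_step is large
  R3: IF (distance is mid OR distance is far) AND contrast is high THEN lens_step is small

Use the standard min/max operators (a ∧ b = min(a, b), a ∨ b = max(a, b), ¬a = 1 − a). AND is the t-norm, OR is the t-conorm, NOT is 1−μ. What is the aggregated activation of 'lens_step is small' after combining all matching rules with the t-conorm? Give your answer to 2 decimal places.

0.43

R1: far=0.72, severe=0.31; AND[min(a, b)] → w = 0.31
R2: far=0.72 → w = 0.72
R3: (mid=0.19 OR far=0.72) = 0.72; AND[min(a, b)] with high=0.43 → w = 0.43
Rules with consequent 'small': {R1, R3} → strengths 0.31, 0.43
Aggregate via t-conorm [max(a, b)]: 0.43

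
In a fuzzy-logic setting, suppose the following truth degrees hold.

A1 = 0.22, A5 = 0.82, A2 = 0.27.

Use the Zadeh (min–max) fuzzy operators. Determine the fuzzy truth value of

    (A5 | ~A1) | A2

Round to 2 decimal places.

0.82

~A1 = 1 − 0.22 = 0.78
A5 | ~A1 = max(a, b) on (0.82, 0.78) = 0.82
(A5 | ~A1) | A2 = max(a, b) on (0.82, 0.27) = 0.82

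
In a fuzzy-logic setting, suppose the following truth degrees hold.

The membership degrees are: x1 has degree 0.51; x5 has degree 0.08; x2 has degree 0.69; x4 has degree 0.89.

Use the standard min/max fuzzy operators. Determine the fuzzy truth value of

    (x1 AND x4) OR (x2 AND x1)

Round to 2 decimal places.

x1 AND x4 = min(a, b) on (0.51, 0.89) = 0.51
x2 AND x1 = min(a, b) on (0.69, 0.51) = 0.51
(x1 AND x4) OR (x2 AND x1) = max(a, b) on (0.51, 0.51) = 0.51

0.51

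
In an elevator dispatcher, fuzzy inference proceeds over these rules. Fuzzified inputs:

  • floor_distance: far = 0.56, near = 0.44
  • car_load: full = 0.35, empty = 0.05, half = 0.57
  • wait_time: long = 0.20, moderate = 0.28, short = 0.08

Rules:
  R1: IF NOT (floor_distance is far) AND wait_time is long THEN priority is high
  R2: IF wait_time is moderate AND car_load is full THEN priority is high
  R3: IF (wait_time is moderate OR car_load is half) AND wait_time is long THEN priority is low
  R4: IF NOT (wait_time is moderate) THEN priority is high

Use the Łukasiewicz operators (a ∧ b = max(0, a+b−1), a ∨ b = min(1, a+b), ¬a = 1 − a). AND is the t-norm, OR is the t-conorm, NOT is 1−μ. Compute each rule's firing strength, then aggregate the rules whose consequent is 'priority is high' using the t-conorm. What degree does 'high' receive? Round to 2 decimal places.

0.72

R1: ¬far=1−0.56=0.44, long=0.20; AND[max(0, a+b−1)] → w = 0.00
R2: moderate=0.28, full=0.35; AND[max(0, a+b−1)] → w = 0.00
R3: (moderate=0.28 OR half=0.57) = 0.85; AND[max(0, a+b−1)] with long=0.20 → w = 0.05
R4: ¬moderate=1−0.28=0.72 → w = 0.72
Rules with consequent 'high': {R1, R2, R4} → strengths 0.00, 0.00, 0.72
Aggregate via t-conorm [min(1, a+b)]: 0.72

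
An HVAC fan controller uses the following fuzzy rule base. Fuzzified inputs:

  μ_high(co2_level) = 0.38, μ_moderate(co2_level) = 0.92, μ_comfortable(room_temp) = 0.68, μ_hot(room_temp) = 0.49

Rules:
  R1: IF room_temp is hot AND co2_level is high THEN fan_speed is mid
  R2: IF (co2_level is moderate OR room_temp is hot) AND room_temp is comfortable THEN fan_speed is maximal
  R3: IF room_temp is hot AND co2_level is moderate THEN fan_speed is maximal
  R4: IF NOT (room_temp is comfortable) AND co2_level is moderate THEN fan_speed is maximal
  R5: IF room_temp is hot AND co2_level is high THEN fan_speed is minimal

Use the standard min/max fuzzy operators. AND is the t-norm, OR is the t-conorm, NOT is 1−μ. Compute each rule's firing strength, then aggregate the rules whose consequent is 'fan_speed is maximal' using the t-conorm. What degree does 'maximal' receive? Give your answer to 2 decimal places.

R1: hot=0.49, high=0.38; AND[min(a, b)] → w = 0.38
R2: (moderate=0.92 OR hot=0.49) = 0.92; AND[min(a, b)] with comfortable=0.68 → w = 0.68
R3: hot=0.49, moderate=0.92; AND[min(a, b)] → w = 0.49
R4: ¬comfortable=1−0.68=0.32, moderate=0.92; AND[min(a, b)] → w = 0.32
R5: hot=0.49, high=0.38; AND[min(a, b)] → w = 0.38
Rules with consequent 'maximal': {R2, R3, R4} → strengths 0.68, 0.49, 0.32
Aggregate via t-conorm [max(a, b)]: 0.68

0.68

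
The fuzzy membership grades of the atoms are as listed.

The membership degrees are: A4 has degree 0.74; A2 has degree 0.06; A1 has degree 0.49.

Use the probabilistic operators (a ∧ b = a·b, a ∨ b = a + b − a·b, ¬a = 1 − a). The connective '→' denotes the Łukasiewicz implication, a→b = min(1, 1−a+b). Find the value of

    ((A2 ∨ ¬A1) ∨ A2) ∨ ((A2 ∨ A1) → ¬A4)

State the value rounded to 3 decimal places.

¬A1 = 1 − 0.4900 = 0.5100
A2 ∨ ¬A1 = a + b − a·b on (0.0600, 0.5100) = 0.5394
(A2 ∨ ¬A1) ∨ A2 = a + b − a·b on (0.5394, 0.0600) = 0.5670
A2 ∨ A1 = a + b − a·b on (0.0600, 0.4900) = 0.5206
¬A4 = 1 − 0.7400 = 0.2600
(A2 ∨ A1) → ¬A4  [Łukasiewicz: min(1, 1−a+b)] with a=0.5206, b=0.2600 → 0.7394
((A2 ∨ ¬A1) ∨ A2) ∨ ((A2 ∨ A1) → ¬A4) = a + b − a·b on (0.5670, 0.7394) = 0.8872

0.887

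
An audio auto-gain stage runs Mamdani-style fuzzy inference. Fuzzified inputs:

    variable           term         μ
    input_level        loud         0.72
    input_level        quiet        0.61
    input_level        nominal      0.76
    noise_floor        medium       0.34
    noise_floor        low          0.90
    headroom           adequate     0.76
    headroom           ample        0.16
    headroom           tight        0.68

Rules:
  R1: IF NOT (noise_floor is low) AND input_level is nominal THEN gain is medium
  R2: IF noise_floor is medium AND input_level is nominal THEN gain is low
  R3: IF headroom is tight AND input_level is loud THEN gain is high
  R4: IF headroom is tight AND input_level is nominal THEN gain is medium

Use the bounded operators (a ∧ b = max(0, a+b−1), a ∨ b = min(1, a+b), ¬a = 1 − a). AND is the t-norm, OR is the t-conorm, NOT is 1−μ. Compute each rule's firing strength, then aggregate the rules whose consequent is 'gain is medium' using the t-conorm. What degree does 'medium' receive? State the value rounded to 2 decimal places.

R1: ¬low=1−0.90=0.10, nominal=0.76; AND[max(0, a+b−1)] → w = 0.00
R2: medium=0.34, nominal=0.76; AND[max(0, a+b−1)] → w = 0.10
R3: tight=0.68, loud=0.72; AND[max(0, a+b−1)] → w = 0.40
R4: tight=0.68, nominal=0.76; AND[max(0, a+b−1)] → w = 0.44
Rules with consequent 'medium': {R1, R4} → strengths 0.00, 0.44
Aggregate via t-conorm [min(1, a+b)]: 0.44

0.44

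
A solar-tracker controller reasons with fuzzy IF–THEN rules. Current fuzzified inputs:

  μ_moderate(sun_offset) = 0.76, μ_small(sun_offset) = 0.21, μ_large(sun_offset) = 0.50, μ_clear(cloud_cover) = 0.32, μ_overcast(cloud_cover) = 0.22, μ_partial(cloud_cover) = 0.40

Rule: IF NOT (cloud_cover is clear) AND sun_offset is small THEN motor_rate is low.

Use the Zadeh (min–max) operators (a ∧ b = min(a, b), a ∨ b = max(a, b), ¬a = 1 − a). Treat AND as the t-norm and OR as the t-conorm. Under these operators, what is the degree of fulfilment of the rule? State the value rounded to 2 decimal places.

0.21

firing strength: ¬clear=1−0.32=0.68, small=0.21; AND[min(a, b)] → w = 0.21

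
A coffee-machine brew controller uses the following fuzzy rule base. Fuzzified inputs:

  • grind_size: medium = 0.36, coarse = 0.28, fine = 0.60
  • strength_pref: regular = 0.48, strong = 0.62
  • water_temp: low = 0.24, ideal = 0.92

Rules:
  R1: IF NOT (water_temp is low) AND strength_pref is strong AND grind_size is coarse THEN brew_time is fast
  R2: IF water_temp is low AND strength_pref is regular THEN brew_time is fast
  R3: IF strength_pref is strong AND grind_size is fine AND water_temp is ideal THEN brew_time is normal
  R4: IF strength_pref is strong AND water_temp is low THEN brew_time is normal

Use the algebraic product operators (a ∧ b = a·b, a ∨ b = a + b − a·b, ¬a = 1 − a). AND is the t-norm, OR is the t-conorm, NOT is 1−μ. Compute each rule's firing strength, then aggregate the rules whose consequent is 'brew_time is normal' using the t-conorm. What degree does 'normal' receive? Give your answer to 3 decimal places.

R1: ¬low=1−0.24=0.76, strong=0.62, coarse=0.28; AND[a·b] → w = 0.1319
R2: low=0.24, regular=0.48; AND[a·b] → w = 0.1152
R3: strong=0.62, fine=0.60, ideal=0.92; AND[a·b] → w = 0.3422
R4: strong=0.62, low=0.24; AND[a·b] → w = 0.1488
Rules with consequent 'normal': {R3, R4} → strengths 0.3422, 0.1488
Aggregate via t-conorm [a + b − a·b]: 0.4401

0.440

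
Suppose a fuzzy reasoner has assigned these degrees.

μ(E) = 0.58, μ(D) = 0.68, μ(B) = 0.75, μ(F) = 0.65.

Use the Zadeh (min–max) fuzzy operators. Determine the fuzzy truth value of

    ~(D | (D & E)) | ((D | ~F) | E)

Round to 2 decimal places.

0.68

D & E = min(a, b) on (0.68, 0.58) = 0.58
D | (D & E) = max(a, b) on (0.68, 0.58) = 0.68
~(D | (D & E)) = 1 − 0.68 = 0.32
~F = 1 − 0.65 = 0.35
D | ~F = max(a, b) on (0.68, 0.35) = 0.68
(D | ~F) | E = max(a, b) on (0.68, 0.58) = 0.68
~(D | (D & E)) | ((D | ~F) | E) = max(a, b) on (0.32, 0.68) = 0.68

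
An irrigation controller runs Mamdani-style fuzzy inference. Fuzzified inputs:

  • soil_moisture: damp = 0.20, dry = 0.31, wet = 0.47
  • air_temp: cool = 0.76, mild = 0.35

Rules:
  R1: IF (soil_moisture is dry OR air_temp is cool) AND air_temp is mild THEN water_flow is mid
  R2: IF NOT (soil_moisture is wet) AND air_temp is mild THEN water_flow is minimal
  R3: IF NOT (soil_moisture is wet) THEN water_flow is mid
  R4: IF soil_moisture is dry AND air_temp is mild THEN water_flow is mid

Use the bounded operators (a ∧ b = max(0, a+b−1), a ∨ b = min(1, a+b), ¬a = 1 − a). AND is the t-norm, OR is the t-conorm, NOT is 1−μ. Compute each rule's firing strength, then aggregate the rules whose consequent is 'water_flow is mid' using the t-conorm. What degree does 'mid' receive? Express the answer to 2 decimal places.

0.88

R1: (dry=0.31 OR cool=0.76) = 1.00; AND[max(0, a+b−1)] with mild=0.35 → w = 0.35
R2: ¬wet=1−0.47=0.53, mild=0.35; AND[max(0, a+b−1)] → w = 0.00
R3: ¬wet=1−0.47=0.53 → w = 0.53
R4: dry=0.31, mild=0.35; AND[max(0, a+b−1)] → w = 0.00
Rules with consequent 'mid': {R1, R3, R4} → strengths 0.35, 0.53, 0.00
Aggregate via t-conorm [min(1, a+b)]: 0.88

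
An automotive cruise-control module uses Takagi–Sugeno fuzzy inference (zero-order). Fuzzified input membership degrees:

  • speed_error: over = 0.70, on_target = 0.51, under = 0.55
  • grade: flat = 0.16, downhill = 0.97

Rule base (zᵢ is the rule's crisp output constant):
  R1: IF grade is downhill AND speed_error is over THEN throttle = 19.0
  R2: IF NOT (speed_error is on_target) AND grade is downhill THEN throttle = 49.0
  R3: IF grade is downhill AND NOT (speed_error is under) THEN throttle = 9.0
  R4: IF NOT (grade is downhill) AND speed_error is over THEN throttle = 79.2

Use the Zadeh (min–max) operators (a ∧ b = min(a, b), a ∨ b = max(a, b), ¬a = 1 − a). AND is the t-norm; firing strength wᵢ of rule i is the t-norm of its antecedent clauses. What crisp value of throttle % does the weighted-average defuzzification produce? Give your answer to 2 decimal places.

R1 (z=19.0): downhill=0.97, over=0.70; AND[min(a, b)] → w = 0.70
R2 (z=49.0): ¬on_target=1−0.51=0.49, downhill=0.97; AND[min(a, b)] → w = 0.49
R3 (z=9.0): downhill=0.97, ¬under=1−0.55=0.45; AND[min(a, b)] → w = 0.45
R4 (z=79.2): ¬downhill=1−0.97=0.03, over=0.70; AND[min(a, b)] → w = 0.03
Weighted average = (0.70·19.0 + 0.49·49.0 + 0.45·9.0 + 0.03·79.2) / (0.70 + 0.49 + 0.45 + 0.03)
  = 43.7360 / 1.6700 = 26.19

26.19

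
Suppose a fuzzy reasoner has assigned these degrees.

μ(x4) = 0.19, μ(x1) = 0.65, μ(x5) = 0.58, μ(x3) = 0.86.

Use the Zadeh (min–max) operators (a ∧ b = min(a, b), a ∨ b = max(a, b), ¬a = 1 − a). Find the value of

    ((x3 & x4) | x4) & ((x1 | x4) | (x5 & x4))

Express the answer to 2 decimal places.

0.19

x3 & x4 = min(a, b) on (0.86, 0.19) = 0.19
(x3 & x4) | x4 = max(a, b) on (0.19, 0.19) = 0.19
x1 | x4 = max(a, b) on (0.65, 0.19) = 0.65
x5 & x4 = min(a, b) on (0.58, 0.19) = 0.19
(x1 | x4) | (x5 & x4) = max(a, b) on (0.65, 0.19) = 0.65
((x3 & x4) | x4) & ((x1 | x4) | (x5 & x4)) = min(a, b) on (0.19, 0.65) = 0.19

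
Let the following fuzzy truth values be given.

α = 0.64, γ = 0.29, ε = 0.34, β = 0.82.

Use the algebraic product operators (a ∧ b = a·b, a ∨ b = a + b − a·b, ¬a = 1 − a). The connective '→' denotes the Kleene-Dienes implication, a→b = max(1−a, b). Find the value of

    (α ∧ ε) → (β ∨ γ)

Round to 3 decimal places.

0.872

α ∧ ε = a·b on (0.6400, 0.3400) = 0.2176
β ∨ γ = a + b − a·b on (0.8200, 0.2900) = 0.8722
(α ∧ ε) → (β ∨ γ)  [Kleene-Dienes: max(1−a, b)] with a=0.2176, b=0.8722 → 0.8722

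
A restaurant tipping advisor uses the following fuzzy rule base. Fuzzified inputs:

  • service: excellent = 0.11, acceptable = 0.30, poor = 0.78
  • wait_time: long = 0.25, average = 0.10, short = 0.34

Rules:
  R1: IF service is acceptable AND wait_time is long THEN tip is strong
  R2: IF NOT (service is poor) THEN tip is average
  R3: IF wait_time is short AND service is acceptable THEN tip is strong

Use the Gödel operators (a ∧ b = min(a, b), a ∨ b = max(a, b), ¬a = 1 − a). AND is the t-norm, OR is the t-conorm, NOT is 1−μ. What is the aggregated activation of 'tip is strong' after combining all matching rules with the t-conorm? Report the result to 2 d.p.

R1: acceptable=0.30, long=0.25; AND[min(a, b)] → w = 0.25
R2: ¬poor=1−0.78=0.22 → w = 0.22
R3: short=0.34, acceptable=0.30; AND[min(a, b)] → w = 0.30
Rules with consequent 'strong': {R1, R3} → strengths 0.25, 0.30
Aggregate via t-conorm [max(a, b)]: 0.30

0.30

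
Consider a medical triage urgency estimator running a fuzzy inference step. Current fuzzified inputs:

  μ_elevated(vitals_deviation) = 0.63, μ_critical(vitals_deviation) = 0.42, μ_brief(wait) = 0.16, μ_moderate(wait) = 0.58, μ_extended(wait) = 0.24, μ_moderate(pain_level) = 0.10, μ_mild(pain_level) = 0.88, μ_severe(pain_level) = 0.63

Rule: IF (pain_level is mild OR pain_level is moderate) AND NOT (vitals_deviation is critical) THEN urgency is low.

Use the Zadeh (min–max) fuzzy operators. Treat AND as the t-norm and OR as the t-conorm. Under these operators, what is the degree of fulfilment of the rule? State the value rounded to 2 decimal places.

0.58

firing strength: (mild=0.88 OR moderate=0.10) = 0.88; AND[min(a, b)] with ¬critical=1−0.42=0.58 → w = 0.58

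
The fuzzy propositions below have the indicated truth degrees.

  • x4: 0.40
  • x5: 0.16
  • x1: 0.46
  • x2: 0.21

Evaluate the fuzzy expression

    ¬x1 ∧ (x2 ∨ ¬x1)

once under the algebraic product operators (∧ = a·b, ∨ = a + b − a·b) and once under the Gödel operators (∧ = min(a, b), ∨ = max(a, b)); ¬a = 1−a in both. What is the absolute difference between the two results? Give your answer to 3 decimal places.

Under algebraic product:
  ¬x1 = 1 − 0.4600 = 0.5400
  ¬x1 = 1 − 0.4600 = 0.5400
  x2 ∨ ¬x1 = a + b − a·b on (0.2100, 0.5400) = 0.6366
  ¬x1 ∧ (x2 ∨ ¬x1) = a·b on (0.5400, 0.6366) = 0.3438
  → value = 0.3438
Under Gödel:
  ¬x1 = 1 − 0.46 = 0.54
  ¬x1 = 1 − 0.46 = 0.54
  x2 ∨ ¬x1 = max(a, b) on (0.21, 0.54) = 0.54
  ¬x1 ∧ (x2 ∨ ¬x1) = min(a, b) on (0.54, 0.54) = 0.54
  → value = 0.5400
|0.3438 − 0.5400| = 0.196

0.196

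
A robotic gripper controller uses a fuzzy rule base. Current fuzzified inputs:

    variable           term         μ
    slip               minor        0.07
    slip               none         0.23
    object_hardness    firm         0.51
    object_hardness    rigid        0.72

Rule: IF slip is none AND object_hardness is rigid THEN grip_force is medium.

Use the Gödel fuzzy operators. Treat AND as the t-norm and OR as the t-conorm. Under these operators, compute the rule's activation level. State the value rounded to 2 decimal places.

firing strength: none=0.23, rigid=0.72; AND[min(a, b)] → w = 0.23

0.23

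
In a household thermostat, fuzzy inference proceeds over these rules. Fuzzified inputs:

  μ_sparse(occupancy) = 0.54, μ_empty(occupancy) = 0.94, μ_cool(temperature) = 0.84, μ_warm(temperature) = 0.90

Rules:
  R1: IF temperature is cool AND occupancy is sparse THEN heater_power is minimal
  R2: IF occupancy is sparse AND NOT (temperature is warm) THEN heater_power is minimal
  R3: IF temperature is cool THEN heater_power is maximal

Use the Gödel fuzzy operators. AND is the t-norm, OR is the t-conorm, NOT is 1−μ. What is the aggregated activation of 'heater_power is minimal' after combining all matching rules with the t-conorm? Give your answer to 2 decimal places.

0.54

R1: cool=0.84, sparse=0.54; AND[min(a, b)] → w = 0.54
R2: sparse=0.54, ¬warm=1−0.90=0.10; AND[min(a, b)] → w = 0.10
R3: cool=0.84 → w = 0.84
Rules with consequent 'minimal': {R1, R2} → strengths 0.54, 0.10
Aggregate via t-conorm [max(a, b)]: 0.54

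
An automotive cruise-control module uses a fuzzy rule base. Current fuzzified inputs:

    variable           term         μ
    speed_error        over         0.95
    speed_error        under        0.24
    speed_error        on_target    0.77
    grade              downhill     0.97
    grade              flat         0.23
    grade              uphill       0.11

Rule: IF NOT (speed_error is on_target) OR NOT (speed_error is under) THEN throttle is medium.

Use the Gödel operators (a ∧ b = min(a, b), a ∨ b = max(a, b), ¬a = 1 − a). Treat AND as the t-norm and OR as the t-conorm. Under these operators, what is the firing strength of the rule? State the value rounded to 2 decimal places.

0.76

firing strength: ¬on_target=1−0.77=0.23, ¬under=1−0.24=0.76; OR[max(a, b)] → w = 0.76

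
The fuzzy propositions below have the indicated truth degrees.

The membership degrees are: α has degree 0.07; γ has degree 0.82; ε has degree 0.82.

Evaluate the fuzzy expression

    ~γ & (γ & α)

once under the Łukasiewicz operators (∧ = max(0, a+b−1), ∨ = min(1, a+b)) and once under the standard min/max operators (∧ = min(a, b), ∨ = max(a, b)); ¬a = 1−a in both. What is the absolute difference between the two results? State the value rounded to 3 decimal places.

0.070

Under Łukasiewicz:
  ~γ = 1 − 0.82 = 0.18
  γ & α = max(0, a+b−1) on (0.82, 0.07) = 0.00
  ~γ & (γ & α) = max(0, a+b−1) on (0.18, 0.00) = 0.00
  → value = 0.0000
Under standard min/max:
  ~γ = 1 − 0.82 = 0.18
  γ & α = min(a, b) on (0.82, 0.07) = 0.07
  ~γ & (γ & α) = min(a, b) on (0.18, 0.07) = 0.07
  → value = 0.0700
|0.0000 − 0.0700| = 0.070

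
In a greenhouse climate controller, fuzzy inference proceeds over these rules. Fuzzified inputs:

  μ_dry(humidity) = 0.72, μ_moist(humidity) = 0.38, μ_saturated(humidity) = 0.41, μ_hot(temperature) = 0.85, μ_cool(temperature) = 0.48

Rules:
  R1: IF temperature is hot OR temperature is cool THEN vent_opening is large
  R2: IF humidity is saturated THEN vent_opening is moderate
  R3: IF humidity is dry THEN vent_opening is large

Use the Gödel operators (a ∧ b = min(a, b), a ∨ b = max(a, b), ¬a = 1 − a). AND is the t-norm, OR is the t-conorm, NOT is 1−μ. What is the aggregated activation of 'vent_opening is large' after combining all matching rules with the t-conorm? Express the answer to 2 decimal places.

R1: hot=0.85, cool=0.48; OR[max(a, b)] → w = 0.85
R2: saturated=0.41 → w = 0.41
R3: dry=0.72 → w = 0.72
Rules with consequent 'large': {R1, R3} → strengths 0.85, 0.72
Aggregate via t-conorm [max(a, b)]: 0.85

0.85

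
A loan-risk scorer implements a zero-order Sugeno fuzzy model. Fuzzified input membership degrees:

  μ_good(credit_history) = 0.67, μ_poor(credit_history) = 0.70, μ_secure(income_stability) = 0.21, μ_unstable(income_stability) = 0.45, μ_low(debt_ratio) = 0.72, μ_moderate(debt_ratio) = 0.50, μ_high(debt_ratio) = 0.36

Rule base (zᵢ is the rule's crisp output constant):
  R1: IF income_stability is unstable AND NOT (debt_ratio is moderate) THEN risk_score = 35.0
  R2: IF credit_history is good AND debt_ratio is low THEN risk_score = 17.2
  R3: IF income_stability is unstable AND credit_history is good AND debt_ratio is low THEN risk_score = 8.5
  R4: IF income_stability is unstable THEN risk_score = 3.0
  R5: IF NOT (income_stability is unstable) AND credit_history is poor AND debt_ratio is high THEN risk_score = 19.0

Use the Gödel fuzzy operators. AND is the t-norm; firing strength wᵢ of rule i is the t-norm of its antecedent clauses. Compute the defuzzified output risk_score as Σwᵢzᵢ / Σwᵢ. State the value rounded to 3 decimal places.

R1 (z=35.0): unstable=0.45, ¬moderate=1−0.50=0.50; AND[min(a, b)] → w = 0.45
R2 (z=17.2): good=0.67, low=0.72; AND[min(a, b)] → w = 0.67
R3 (z=8.5): unstable=0.45, good=0.67, low=0.72; AND[min(a, b)] → w = 0.45
R4 (z=3.0): unstable=0.45 → w = 0.45
R5 (z=19.0): ¬unstable=1−0.45=0.55, poor=0.70, high=0.36; AND[min(a, b)] → w = 0.36
Weighted average = (0.45·35.0 + 0.67·17.2 + 0.45·8.5 + 0.45·3.0 + 0.36·19.0) / (0.45 + 0.67 + 0.45 + 0.45 + 0.36)
  = 39.2890 / 2.3800 = 16.508

16.508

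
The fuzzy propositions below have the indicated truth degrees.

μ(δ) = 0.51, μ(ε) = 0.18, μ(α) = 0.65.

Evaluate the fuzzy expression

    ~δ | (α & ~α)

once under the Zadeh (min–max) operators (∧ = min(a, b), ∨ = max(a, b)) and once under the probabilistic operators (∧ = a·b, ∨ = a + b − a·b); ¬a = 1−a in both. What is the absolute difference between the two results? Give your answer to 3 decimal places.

Under Zadeh (min–max):
  ~δ = 1 − 0.51 = 0.49
  ~α = 1 − 0.65 = 0.35
  α & ~α = min(a, b) on (0.65, 0.35) = 0.35
  ~δ | (α & ~α) = max(a, b) on (0.49, 0.35) = 0.49
  → value = 0.4900
Under probabilistic:
  ~δ = 1 − 0.5100 = 0.4900
  ~α = 1 − 0.6500 = 0.3500
  α & ~α = a·b on (0.6500, 0.3500) = 0.2275
  ~δ | (α & ~α) = a + b − a·b on (0.4900, 0.2275) = 0.6060
  → value = 0.6060
|0.4900 − 0.6060| = 0.116

0.116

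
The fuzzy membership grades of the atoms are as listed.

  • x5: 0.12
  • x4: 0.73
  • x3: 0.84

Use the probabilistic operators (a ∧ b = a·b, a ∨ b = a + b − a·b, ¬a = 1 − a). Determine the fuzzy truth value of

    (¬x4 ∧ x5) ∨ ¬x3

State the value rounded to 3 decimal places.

¬x4 = 1 − 0.7300 = 0.2700
¬x4 ∧ x5 = a·b on (0.2700, 0.1200) = 0.0324
¬x3 = 1 − 0.8400 = 0.1600
(¬x4 ∧ x5) ∨ ¬x3 = a + b − a·b on (0.0324, 0.1600) = 0.1872

0.187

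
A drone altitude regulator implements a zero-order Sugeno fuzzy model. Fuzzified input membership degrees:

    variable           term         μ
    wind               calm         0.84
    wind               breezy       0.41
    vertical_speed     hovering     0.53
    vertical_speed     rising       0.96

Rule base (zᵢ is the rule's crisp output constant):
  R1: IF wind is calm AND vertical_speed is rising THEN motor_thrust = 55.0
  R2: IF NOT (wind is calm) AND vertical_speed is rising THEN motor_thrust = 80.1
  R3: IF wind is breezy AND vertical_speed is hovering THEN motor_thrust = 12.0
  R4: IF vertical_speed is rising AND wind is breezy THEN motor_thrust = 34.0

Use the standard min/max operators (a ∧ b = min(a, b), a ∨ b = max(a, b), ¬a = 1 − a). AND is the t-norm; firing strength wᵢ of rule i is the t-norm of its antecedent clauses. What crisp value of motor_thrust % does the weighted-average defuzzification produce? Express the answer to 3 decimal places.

R1 (z=55.0): calm=0.84, rising=0.96; AND[min(a, b)] → w = 0.84
R2 (z=80.1): ¬calm=1−0.84=0.16, rising=0.96; AND[min(a, b)] → w = 0.16
R3 (z=12.0): breezy=0.41, hovering=0.53; AND[min(a, b)] → w = 0.41
R4 (z=34.0): rising=0.96, breezy=0.41; AND[min(a, b)] → w = 0.41
Weighted average = (0.84·55.0 + 0.16·80.1 + 0.41·12.0 + 0.41·34.0) / (0.84 + 0.16 + 0.41 + 0.41)
  = 77.8760 / 1.8200 = 42.789

42.789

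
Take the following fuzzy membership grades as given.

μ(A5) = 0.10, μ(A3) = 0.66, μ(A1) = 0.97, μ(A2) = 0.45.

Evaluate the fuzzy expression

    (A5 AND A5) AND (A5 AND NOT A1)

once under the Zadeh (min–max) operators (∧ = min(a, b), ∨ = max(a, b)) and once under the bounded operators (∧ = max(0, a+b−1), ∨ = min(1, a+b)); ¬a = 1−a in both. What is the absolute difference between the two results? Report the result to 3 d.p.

Under Zadeh (min–max):
  A5 AND A5 = min(a, b) on (0.10, 0.10) = 0.10
  NOT A1 = 1 − 0.97 = 0.03
  A5 AND NOT A1 = min(a, b) on (0.10, 0.03) = 0.03
  (A5 AND A5) AND (A5 AND NOT A1) = min(a, b) on (0.10, 0.03) = 0.03
  → value = 0.0300
Under bounded:
  A5 AND A5 = max(0, a+b−1) on (0.10, 0.10) = 0.00
  NOT A1 = 1 − 0.97 = 0.03
  A5 AND NOT A1 = max(0, a+b−1) on (0.10, 0.03) = 0.00
  (A5 AND A5) AND (A5 AND NOT A1) = max(0, a+b−1) on (0.00, 0.00) = 0.00
  → value = 0.0000
|0.0300 − 0.0000| = 0.030

0.030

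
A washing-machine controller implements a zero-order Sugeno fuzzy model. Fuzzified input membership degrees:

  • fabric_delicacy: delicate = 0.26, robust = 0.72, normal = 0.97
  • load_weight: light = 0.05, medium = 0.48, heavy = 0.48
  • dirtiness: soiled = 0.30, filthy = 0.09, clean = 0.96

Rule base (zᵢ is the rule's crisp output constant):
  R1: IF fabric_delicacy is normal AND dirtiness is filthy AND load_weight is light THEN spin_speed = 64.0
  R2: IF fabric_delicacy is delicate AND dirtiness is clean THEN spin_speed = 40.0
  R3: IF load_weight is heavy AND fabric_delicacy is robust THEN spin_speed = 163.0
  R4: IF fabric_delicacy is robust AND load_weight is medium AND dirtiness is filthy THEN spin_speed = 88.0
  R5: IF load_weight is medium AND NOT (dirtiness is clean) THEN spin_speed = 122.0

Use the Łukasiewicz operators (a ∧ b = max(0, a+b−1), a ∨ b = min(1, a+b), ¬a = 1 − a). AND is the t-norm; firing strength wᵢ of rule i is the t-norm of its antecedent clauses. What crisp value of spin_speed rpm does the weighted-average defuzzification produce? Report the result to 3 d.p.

R1 (z=64.0): normal=0.97, filthy=0.09, light=0.05; AND[max(0, a+b−1)] → w = 0.00
R2 (z=40.0): delicate=0.26, clean=0.96; AND[max(0, a+b−1)] → w = 0.22
R3 (z=163.0): heavy=0.48, robust=0.72; AND[max(0, a+b−1)] → w = 0.20
R4 (z=88.0): robust=0.72, medium=0.48, filthy=0.09; AND[max(0, a+b−1)] → w = 0.00
R5 (z=122.0): medium=0.48, ¬clean=1−0.96=0.04; AND[max(0, a+b−1)] → w = 0.00
Weighted average = (0.00·64.0 + 0.22·40.0 + 0.20·163.0 + 0.00·88.0 + 0.00·122.0) / (0.00 + 0.22 + 0.20 + 0.00 + 0.00)
  = 41.4000 / 0.4200 = 98.571

98.571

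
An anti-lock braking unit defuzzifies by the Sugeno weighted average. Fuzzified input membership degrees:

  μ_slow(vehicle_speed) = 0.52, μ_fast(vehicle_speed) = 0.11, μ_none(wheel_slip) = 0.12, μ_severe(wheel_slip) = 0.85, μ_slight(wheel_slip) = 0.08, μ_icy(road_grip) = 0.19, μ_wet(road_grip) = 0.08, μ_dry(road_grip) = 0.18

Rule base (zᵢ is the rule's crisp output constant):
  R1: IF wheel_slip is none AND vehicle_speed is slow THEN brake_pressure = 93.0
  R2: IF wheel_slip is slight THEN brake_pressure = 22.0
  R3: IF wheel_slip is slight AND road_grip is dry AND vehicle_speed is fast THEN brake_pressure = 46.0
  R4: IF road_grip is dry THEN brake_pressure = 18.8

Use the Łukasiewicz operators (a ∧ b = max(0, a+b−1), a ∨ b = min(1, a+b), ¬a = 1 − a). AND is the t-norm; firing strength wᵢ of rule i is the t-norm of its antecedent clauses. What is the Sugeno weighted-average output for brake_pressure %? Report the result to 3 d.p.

R1 (z=93.0): none=0.12, slow=0.52; AND[max(0, a+b−1)] → w = 0.00
R2 (z=22.0): slight=0.08 → w = 0.08
R3 (z=46.0): slight=0.08, dry=0.18, fast=0.11; AND[max(0, a+b−1)] → w = 0.00
R4 (z=18.8): dry=0.18 → w = 0.18
Weighted average = (0.00·93.0 + 0.08·22.0 + 0.00·46.0 + 0.18·18.8) / (0.00 + 0.08 + 0.00 + 0.18)
  = 5.1440 / 0.2600 = 19.785

19.785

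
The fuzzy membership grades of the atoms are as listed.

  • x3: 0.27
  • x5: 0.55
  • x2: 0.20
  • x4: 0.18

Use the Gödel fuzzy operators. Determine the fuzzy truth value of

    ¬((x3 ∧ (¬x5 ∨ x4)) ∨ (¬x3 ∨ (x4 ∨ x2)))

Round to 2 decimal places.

¬x5 = 1 − 0.55 = 0.45
¬x5 ∨ x4 = max(a, b) on (0.45, 0.18) = 0.45
x3 ∧ (¬x5 ∨ x4) = min(a, b) on (0.27, 0.45) = 0.27
¬x3 = 1 − 0.27 = 0.73
x4 ∨ x2 = max(a, b) on (0.18, 0.20) = 0.20
¬x3 ∨ (x4 ∨ x2) = max(a, b) on (0.73, 0.20) = 0.73
(x3 ∧ (¬x5 ∨ x4)) ∨ (¬x3 ∨ (x4 ∨ x2)) = max(a, b) on (0.27, 0.73) = 0.73
¬((x3 ∧ (¬x5 ∨ x4)) ∨ (¬x3 ∨ (x4 ∨ x2))) = 1 − 0.73 = 0.27

0.27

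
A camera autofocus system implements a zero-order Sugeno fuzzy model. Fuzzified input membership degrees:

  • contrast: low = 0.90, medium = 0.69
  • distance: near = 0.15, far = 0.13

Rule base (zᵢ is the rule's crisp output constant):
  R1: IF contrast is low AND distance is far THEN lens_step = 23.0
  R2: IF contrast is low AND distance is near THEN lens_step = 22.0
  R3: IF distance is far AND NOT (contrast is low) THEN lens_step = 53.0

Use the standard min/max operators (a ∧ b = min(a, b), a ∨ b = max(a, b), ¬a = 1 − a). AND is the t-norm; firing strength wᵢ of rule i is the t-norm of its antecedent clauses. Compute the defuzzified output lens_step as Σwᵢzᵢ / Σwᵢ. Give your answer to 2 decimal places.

R1 (z=23.0): low=0.90, far=0.13; AND[min(a, b)] → w = 0.13
R2 (z=22.0): low=0.90, near=0.15; AND[min(a, b)] → w = 0.15
R3 (z=53.0): far=0.13, ¬low=1−0.90=0.10; AND[min(a, b)] → w = 0.10
Weighted average = (0.13·23.0 + 0.15·22.0 + 0.10·53.0) / (0.13 + 0.15 + 0.10)
  = 11.5900 / 0.3800 = 30.50

30.50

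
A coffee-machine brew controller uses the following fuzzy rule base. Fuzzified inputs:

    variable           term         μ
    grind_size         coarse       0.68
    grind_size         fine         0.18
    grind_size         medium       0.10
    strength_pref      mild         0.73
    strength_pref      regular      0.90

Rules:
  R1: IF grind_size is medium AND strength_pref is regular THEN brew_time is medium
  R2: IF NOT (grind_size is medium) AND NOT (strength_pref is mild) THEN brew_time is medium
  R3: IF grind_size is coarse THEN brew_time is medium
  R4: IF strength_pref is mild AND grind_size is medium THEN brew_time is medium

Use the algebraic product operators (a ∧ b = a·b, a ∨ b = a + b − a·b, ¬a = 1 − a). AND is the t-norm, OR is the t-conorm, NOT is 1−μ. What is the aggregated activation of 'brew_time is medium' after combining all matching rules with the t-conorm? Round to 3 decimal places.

0.796

R1: medium=0.10, regular=0.90; AND[a·b] → w = 0.0900
R2: ¬medium=1−0.10=0.90, ¬mild=1−0.73=0.27; AND[a·b] → w = 0.2430
R3: coarse=0.68 → w = 0.6800
R4: mild=0.73, medium=0.10; AND[a·b] → w = 0.0730
Rules with consequent 'medium': {R1, R2, R3, R4} → strengths 0.0900, 0.2430, 0.6800, 0.0730
Aggregate via t-conorm [a + b − a·b]: 0.7957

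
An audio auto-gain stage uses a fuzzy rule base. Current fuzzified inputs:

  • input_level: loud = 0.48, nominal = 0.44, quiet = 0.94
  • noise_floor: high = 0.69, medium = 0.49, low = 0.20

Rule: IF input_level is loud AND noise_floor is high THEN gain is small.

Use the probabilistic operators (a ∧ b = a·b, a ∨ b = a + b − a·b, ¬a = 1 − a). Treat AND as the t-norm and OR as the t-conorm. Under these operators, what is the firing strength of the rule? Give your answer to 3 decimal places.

0.331

firing strength: loud=0.48, high=0.69; AND[a·b] → w = 0.3312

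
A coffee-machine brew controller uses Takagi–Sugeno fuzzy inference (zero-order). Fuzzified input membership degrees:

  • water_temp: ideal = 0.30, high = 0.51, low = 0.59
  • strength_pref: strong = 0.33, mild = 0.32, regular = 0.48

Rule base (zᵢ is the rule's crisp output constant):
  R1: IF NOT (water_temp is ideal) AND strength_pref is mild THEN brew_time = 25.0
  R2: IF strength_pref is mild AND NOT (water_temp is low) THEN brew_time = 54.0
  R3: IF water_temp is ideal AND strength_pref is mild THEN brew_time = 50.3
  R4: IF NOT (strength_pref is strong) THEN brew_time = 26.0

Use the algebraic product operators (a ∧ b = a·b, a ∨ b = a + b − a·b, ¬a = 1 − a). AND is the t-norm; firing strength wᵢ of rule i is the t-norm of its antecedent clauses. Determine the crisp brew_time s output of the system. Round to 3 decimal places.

R1 (z=25.0): ¬ideal=1−0.30=0.70, mild=0.32; AND[a·b] → w = 0.2240
R2 (z=54.0): mild=0.32, ¬low=1−0.59=0.41; AND[a·b] → w = 0.1312
R3 (z=50.3): ideal=0.30, mild=0.32; AND[a·b] → w = 0.0960
R4 (z=26.0): ¬strong=1−0.33=0.67 → w = 0.6700
Weighted average = (0.2240·25.0 + 0.1312·54.0 + 0.0960·50.3 + 0.6700·26.0) / (0.2240 + 0.1312 + 0.0960 + 0.6700)
  = 34.9336 / 1.1212 = 31.157

31.157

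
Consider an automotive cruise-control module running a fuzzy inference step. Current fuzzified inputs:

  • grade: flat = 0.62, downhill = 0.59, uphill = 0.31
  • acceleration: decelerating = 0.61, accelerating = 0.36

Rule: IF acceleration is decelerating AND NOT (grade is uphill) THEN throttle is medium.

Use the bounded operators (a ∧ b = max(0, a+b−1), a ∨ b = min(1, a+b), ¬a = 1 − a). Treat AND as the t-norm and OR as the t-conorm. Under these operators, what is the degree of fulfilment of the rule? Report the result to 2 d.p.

firing strength: decelerating=0.61, ¬uphill=1−0.31=0.69; AND[max(0, a+b−1)] → w = 0.30

0.30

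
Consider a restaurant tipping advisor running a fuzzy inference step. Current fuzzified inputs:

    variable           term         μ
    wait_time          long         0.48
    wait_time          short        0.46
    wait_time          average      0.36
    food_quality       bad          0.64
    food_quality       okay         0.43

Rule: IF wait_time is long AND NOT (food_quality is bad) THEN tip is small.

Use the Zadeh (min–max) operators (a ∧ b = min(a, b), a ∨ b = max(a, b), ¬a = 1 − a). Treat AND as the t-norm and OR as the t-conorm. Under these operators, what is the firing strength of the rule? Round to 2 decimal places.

firing strength: long=0.48, ¬bad=1−0.64=0.36; AND[min(a, b)] → w = 0.36

0.36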